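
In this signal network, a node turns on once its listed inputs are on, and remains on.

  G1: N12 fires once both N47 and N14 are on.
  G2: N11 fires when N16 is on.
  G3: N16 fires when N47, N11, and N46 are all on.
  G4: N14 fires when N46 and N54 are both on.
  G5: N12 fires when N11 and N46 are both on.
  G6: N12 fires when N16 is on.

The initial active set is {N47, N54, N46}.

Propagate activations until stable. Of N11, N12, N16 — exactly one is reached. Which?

N46 and N54 are on, so N14 fires (G4).
N47 and N14 are on, so N12 fires (G1).
N16 would need N47, N11, and N46 (G3), but N11 never turns on. N11 would need N16 (G2), but N16 never turns on.

N12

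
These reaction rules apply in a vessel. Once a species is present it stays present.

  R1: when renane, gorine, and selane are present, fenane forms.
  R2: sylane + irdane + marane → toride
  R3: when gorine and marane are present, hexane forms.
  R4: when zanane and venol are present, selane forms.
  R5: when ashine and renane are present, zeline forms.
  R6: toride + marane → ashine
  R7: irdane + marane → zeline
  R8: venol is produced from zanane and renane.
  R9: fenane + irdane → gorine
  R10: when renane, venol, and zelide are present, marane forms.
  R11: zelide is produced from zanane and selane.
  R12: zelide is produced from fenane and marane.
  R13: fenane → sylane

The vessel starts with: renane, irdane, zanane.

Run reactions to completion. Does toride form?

No

toride would need sylane, irdane, and marane (R2), but sylane never forms.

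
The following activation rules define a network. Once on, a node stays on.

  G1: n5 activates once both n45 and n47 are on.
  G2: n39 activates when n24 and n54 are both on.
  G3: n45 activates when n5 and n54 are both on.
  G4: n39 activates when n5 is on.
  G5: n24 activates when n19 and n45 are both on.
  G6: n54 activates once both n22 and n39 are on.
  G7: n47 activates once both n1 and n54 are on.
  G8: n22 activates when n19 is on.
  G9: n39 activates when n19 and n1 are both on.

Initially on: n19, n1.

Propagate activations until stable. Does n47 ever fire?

Yes

n19 and n1 are on, so n39 activates (G9).
n19 is on, so n22 activates (G8).
G6: n22 and n39 on → n54 on.
n1 and n54 are on, so n47 activates (G7).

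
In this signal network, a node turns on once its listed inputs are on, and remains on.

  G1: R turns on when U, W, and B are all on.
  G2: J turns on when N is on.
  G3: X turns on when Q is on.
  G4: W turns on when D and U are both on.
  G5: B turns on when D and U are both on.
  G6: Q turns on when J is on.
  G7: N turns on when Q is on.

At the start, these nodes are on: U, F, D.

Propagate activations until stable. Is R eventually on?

Yes

D and U are on, so W turns on (G4).
G5: D and U on → B on.
G1: U, W, and B on → R on.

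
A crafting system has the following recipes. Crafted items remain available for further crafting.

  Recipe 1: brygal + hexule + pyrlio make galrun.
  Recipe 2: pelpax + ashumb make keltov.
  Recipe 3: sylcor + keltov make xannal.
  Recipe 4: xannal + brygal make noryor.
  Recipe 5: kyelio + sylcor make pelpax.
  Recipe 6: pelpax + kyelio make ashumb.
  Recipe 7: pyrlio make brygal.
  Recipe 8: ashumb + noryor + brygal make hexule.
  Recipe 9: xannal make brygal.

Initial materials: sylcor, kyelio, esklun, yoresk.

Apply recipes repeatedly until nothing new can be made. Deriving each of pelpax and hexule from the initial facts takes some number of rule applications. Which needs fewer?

pelpax: kyelio + sylcor → pelpax (Recipe 5). [1 rule application]
hexule: kyelio + sylcor → pelpax (Recipe 5). Using Recipe 6, pelpax and kyelio make ashumb. Using Recipe 2, pelpax and ashumb make keltov. sylcor + keltov → xannal (Recipe 3). xannal → brygal (Recipe 9). Using Recipe 4, xannal and brygal make noryor. ashumb + noryor + brygal → hexule (Recipe 8). [7 rule applications]
pelpax needs fewer.

pelpax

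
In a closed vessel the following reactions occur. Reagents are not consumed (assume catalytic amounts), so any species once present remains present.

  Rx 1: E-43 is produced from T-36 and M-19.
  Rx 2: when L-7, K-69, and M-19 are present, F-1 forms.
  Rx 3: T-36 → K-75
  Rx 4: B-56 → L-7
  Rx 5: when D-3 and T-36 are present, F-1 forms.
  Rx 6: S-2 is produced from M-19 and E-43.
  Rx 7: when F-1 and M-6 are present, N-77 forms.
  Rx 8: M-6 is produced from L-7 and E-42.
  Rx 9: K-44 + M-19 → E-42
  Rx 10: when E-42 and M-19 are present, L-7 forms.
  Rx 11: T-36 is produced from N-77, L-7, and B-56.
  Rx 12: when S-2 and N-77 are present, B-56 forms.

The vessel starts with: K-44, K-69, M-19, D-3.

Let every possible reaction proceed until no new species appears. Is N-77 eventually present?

Yes

K-44 and M-19 present → E-42 forms (Rx 9).
E-42 and M-19 present → L-7 forms (Rx 10).
L-7 and E-42 present → M-6 forms (Rx 8).
L-7, K-69, and M-19 present → F-1 forms (Rx 2).
F-1 and M-6 present → N-77 forms (Rx 7).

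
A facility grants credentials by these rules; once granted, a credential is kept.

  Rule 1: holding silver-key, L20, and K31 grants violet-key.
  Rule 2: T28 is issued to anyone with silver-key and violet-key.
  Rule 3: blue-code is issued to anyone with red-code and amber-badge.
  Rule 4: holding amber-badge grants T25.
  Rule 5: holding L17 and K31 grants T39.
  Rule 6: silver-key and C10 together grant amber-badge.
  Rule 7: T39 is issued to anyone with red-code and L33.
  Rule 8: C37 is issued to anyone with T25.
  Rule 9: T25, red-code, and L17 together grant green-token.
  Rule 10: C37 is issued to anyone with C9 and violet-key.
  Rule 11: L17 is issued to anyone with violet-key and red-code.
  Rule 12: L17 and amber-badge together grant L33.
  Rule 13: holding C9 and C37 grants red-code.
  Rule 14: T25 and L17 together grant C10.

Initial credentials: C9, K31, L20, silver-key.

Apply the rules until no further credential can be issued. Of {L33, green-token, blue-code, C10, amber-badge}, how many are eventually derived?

L33 would need L17 and amber-badge (Rule 12), but amber-badge is never granted.
green-token would need T25, red-code, and L17 (Rule 9), but T25 is never granted.
blue-code would need red-code and amber-badge (Rule 3), but amber-badge is never granted.
C10 would need T25 and L17 (Rule 14), but T25 is never granted.
amber-badge would need silver-key and C10 (Rule 6), but C10 is never granted.
None of the 5 are reached.

0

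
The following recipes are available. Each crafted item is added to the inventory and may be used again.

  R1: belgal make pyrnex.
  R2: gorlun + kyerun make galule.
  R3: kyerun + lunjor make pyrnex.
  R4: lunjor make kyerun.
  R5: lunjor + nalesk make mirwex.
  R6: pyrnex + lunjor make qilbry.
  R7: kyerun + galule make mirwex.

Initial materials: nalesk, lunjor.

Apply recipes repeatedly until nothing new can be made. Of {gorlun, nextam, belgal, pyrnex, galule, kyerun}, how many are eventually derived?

lunjor → kyerun (R4).
kyerun + lunjor → pyrnex (R3).
No rule produces gorlun, and it is not given.
No rule produces nextam, and it is not given.
No rule produces belgal, and it is not given.
pyrnex: reached.
galule would need gorlun and kyerun (R2), but gorlun is never obtained.
kyerun: reached.
Reached: pyrnex and kyerun — 2 of the 6.

2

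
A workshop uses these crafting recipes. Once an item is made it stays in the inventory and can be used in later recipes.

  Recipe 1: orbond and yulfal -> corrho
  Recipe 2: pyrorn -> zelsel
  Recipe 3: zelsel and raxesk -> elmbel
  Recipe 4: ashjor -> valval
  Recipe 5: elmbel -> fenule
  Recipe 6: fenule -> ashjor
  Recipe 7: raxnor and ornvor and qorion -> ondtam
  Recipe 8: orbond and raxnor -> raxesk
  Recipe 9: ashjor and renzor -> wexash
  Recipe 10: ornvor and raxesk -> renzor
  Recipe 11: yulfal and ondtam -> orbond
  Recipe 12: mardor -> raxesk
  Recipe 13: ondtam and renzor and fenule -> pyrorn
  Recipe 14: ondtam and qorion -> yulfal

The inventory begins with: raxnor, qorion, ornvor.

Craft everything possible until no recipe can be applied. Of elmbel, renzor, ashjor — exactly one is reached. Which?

renzor

raxnor and ornvor and qorion -> ondtam (Recipe 7).
ondtam and qorion -> yulfal (Recipe 14).
Using Recipe 11, yulfal and ondtam make orbond.
orbond and raxnor -> raxesk (Recipe 8).
ornvor and raxesk -> renzor (Recipe 10).
ashjor would need fenule (Recipe 6), but fenule is never obtained. elmbel would need zelsel and raxesk (Recipe 3), but zelsel is never obtained.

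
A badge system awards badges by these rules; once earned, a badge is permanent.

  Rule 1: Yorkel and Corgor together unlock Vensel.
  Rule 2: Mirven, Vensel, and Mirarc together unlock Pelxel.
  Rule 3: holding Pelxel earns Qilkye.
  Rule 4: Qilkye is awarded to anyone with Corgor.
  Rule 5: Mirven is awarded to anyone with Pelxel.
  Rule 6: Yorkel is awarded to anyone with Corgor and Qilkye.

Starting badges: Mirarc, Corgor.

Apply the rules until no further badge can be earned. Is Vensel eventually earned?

Yes

With Corgor, Qilkye is earned (Rule 4).
With Corgor and Qilkye, Yorkel is earned (Rule 6).
With Yorkel and Corgor, Vensel is earned (Rule 1).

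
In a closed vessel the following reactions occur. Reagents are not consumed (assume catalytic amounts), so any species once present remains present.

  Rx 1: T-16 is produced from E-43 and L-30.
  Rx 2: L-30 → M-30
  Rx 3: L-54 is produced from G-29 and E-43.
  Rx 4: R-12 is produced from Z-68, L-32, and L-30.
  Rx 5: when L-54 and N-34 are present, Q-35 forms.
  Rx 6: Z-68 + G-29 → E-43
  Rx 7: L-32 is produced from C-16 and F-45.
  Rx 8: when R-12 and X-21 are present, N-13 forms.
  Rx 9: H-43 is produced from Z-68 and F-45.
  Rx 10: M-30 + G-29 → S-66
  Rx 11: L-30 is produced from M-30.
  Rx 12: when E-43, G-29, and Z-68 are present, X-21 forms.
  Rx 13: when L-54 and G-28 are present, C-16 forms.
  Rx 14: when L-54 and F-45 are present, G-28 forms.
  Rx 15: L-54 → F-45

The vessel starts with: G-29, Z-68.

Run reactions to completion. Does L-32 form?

Yes

Z-68 and G-29 present → E-43 forms (Rx 6).
G-29 and E-43 present → L-54 forms (Rx 3).
L-54 present → F-45 forms (Rx 15).
L-54 and F-45 present → G-28 forms (Rx 14).
L-54 and G-28 present → C-16 forms (Rx 13).
C-16 and F-45 present → L-32 forms (Rx 7).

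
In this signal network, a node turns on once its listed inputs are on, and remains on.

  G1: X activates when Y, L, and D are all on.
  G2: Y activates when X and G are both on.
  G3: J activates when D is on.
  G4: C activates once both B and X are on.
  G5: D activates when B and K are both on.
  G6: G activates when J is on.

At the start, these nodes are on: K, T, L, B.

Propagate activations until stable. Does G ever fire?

Yes

G5: B and K on → D on.
G3: D on → J on.
G6: J on → G on.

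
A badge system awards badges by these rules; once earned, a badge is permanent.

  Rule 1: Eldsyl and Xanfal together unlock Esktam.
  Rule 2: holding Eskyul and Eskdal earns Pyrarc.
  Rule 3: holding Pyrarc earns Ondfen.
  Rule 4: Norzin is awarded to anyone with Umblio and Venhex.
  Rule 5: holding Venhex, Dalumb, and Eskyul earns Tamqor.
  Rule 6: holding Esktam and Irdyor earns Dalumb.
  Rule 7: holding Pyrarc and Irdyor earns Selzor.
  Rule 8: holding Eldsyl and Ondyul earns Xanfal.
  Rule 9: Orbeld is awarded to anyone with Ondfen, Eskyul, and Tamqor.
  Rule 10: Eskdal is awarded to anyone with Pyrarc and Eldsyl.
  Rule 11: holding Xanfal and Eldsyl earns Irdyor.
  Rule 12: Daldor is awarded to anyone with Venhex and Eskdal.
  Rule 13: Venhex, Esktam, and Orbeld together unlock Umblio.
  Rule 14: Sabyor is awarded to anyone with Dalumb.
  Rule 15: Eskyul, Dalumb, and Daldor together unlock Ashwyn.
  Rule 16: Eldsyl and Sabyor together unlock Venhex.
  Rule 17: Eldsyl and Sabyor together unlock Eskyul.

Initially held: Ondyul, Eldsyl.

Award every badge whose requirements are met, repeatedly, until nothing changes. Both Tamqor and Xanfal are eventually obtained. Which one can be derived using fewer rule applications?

Xanfal

Xanfal: With Eldsyl and Ondyul, Xanfal is earned (Rule 8). [1 rule application]
Tamqor: With Eldsyl and Ondyul, Xanfal is earned (Rule 8). With Xanfal and Eldsyl, Irdyor is earned (Rule 11). With Eldsyl and Xanfal, Esktam is earned (Rule 1). With Esktam and Irdyor, Dalumb is earned (Rule 6). With Dalumb, Sabyor is earned (Rule 14). With Eldsyl and Sabyor, Venhex is earned (Rule 16). With Eldsyl and Sabyor, Eskyul is earned (Rule 17). With Venhex, Dalumb, and Eskyul, Tamqor is earned (Rule 5). [8 rule applications]
Xanfal needs fewer.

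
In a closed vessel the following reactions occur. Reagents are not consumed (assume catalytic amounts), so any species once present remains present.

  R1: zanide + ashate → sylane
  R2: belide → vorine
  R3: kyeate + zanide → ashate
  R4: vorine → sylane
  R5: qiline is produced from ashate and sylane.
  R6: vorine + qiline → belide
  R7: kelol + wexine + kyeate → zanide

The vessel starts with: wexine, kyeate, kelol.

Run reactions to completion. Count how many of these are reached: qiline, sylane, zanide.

kelol, wexine, and kyeate present → zanide forms (R7).
kyeate and zanide present → ashate forms (R3).
zanide and ashate present → sylane forms (R1).
ashate and sylane present → qiline forms (R5).
qiline: reached.
sylane: reached.
zanide: reached.
All 3 are reached.

3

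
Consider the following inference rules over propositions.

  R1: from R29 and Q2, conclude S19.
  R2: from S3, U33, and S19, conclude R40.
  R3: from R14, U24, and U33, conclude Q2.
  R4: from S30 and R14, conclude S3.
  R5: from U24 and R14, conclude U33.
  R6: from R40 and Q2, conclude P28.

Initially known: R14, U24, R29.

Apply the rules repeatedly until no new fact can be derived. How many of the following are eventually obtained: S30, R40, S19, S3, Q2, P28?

From U24 and R14, R5 gives U33.
R14, U24, and U33 hold, so Q2 follows (R3).
From R29 and Q2, R1 gives S19.
No rule produces S30, and it is not given.
R40 would need S3, U33, and S19 (R2), but S3 is never established.
S19: reached.
S3 would need S30 and R14 (R4), but S30 is never established.
Q2: reached.
P28 would need R40 and Q2 (R6), but R40 is never established.
Reached: S19 and Q2 — 2 of the 6.

2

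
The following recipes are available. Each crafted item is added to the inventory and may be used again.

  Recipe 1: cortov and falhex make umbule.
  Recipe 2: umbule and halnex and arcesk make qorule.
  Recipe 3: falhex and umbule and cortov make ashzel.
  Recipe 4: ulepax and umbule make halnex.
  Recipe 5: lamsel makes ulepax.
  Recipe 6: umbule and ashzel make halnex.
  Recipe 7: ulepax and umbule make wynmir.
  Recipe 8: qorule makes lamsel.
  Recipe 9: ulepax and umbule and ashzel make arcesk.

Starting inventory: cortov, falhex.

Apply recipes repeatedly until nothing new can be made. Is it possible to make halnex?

Yes

cortov and falhex → umbule (Recipe 1).
Using Recipe 3, falhex, umbule, and cortov make ashzel.
umbule and ashzel → halnex (Recipe 6).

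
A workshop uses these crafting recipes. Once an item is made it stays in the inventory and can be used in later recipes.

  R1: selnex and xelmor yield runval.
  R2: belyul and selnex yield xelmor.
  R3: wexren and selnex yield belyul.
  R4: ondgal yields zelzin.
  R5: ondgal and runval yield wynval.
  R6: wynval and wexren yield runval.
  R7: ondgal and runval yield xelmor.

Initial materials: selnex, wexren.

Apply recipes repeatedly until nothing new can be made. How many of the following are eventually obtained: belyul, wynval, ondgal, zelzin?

1

Using R3, wexren and selnex make belyul.
belyul: reached.
wynval would need ondgal and runval (R5), but ondgal is never obtained.
No rule produces ondgal, and it is not given.
zelzin would need ondgal (R4), but ondgal is never obtained.
Reached: belyul — 1 of the 4.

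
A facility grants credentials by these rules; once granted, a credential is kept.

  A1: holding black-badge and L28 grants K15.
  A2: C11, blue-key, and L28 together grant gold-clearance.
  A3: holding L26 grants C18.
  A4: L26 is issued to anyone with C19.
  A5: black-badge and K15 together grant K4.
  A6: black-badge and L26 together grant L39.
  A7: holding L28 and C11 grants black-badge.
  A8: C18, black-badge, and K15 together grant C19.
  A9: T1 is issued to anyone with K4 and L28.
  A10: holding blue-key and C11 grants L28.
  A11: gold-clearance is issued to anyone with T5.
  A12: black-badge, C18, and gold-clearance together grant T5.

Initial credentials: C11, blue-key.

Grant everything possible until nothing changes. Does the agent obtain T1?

Holding blue-key and C11 grants L28 (A10).
Holding L28 and C11 grants black-badge (A7).
Holding black-badge and L28 grants K15 (A1).
Holding black-badge and K15 grants K4 (A5).
Holding K4 and L28 grants T1 (A9).

Yes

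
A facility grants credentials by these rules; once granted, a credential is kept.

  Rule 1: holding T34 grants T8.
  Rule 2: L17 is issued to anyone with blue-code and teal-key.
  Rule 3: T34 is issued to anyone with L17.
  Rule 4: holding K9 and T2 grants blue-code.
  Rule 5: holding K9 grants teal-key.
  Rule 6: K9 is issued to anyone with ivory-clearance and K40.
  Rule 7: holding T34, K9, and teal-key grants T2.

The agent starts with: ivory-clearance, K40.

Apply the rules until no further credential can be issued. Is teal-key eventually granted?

Yes

Holding ivory-clearance and K40 grants K9 (Rule 6).
Holding K9 grants teal-key (Rule 5).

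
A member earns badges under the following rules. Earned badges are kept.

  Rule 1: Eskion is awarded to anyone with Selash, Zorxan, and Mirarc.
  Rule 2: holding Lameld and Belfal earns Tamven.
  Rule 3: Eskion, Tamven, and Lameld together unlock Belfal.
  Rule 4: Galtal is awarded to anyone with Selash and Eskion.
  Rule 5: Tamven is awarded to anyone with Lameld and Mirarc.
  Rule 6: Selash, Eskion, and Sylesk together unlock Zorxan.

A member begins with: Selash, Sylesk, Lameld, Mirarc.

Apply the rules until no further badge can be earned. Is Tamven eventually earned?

With Lameld and Mirarc, Tamven is earned (Rule 5).

Yes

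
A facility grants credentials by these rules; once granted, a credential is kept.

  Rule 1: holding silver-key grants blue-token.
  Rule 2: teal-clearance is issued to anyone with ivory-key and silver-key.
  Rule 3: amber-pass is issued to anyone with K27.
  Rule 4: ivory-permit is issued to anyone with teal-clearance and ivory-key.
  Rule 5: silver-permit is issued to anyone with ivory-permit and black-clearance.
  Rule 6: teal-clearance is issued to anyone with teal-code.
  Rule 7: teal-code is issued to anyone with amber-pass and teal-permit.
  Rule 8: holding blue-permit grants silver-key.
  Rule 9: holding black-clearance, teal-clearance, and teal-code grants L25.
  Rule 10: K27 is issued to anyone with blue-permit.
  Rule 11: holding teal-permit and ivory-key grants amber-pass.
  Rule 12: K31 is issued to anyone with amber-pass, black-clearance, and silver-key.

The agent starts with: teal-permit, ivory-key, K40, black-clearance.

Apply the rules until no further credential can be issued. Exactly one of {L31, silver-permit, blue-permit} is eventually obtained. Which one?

Holding teal-permit and ivory-key grants amber-pass (Rule 11).
Holding amber-pass and teal-permit grants teal-code (Rule 7).
Holding teal-code grants teal-clearance (Rule 6).
Holding teal-clearance and ivory-key grants ivory-permit (Rule 4).
Holding ivory-permit and black-clearance grants silver-permit (Rule 5).
No rule produces blue-permit, and it is not given. No rule produces L31, and it is not given.

silver-permit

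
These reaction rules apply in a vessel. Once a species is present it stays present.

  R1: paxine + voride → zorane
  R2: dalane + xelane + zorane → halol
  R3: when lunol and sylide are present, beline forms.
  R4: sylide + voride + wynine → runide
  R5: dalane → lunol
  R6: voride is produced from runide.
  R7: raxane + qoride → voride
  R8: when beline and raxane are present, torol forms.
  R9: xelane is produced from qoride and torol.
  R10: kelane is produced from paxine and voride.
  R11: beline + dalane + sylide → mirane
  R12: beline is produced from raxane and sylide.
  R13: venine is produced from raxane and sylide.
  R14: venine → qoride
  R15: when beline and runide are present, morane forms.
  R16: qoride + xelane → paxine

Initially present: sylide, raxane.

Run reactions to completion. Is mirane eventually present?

mirane would need beline, dalane, and sylide (R11), but dalane never forms.

No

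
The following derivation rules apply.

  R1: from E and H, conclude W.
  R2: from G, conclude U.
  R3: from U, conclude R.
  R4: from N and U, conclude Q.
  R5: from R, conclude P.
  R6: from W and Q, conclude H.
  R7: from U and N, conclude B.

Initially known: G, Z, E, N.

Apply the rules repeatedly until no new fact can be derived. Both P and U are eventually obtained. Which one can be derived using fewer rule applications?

U

U: From G, R2 gives U. [1 rule application]
P: From G, R2 gives U. From U, R3 gives R. R holds, so P follows (R5). [3 rule applications]
U needs fewer.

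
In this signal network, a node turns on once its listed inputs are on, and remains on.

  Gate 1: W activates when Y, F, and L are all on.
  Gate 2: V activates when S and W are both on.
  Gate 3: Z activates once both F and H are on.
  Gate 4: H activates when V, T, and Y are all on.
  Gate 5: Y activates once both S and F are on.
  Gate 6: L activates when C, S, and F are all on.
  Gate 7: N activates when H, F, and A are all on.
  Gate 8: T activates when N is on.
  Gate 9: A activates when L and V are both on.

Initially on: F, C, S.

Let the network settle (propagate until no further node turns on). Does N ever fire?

N would need H, F, and A (Gate 7), but H never turns on.

No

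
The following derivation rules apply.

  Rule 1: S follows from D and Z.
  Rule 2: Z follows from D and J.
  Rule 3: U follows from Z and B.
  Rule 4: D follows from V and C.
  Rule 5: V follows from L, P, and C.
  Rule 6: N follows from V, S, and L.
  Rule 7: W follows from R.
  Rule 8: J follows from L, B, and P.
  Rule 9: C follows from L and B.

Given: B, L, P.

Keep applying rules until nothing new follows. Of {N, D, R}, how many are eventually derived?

From L, B, and P, Rule 8 gives J.
From L and B, Rule 9 gives C.
L, P, and C hold, so V follows (Rule 5).
From V and C, Rule 4 gives D.
D and J hold, so Z follows (Rule 2).
From D and Z, Rule 1 gives S.
From V, S, and L, Rule 6 gives N.
N: reached.
D: reached.
No rule produces R, and it is not given.
Reached: N and D — 2 of the 3.

2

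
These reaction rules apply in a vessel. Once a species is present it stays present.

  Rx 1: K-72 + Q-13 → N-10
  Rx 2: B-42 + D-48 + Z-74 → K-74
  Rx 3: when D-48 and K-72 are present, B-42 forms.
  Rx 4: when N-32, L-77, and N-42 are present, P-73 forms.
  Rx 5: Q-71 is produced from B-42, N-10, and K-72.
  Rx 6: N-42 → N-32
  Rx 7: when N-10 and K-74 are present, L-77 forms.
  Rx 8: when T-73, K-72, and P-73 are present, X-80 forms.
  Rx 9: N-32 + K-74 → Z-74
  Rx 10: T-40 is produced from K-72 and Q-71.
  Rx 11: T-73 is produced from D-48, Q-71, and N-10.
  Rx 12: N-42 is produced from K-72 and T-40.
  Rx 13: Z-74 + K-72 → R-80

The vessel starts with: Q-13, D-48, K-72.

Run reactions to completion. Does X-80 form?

No

X-80 would need T-73, K-72, and P-73 (Rx 8), but P-73 never forms.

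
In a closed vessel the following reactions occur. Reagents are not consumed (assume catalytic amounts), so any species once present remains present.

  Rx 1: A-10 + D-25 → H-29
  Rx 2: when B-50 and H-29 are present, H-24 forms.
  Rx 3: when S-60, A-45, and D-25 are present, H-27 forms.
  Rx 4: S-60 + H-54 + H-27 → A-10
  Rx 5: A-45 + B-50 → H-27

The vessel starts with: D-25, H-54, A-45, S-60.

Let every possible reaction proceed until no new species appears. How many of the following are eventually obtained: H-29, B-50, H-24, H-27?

2

S-60, A-45, and D-25 present → H-27 forms (Rx 3).
S-60, H-54, and H-27 present → A-10 forms (Rx 4).
A-10 and D-25 present → H-29 forms (Rx 1).
H-29: reached.
No rule produces B-50, and it is not given.
H-24 would need B-50 and H-29 (Rx 2), but B-50 never forms.
H-27: reached.
Reached: H-29 and H-27 — 2 of the 4.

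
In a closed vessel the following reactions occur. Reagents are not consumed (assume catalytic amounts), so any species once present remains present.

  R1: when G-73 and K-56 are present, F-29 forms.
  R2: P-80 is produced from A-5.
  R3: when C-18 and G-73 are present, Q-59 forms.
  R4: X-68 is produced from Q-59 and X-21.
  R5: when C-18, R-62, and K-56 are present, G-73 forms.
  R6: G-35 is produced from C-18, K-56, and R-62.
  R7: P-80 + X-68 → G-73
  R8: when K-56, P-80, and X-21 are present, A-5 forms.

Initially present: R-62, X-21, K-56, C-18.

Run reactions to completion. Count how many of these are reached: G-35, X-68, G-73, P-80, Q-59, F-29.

C-18, K-56, and R-62 present → G-35 forms (R6).
C-18, R-62, and K-56 present → G-73 forms (R5).
C-18 and G-73 present → Q-59 forms (R3).
G-73 and K-56 present → F-29 forms (R1).
Q-59 and X-21 present → X-68 forms (R4).
G-35: reached.
X-68: reached.
G-73: reached.
P-80 would need A-5 (R2), but A-5 never forms.
Q-59: reached.
F-29: reached.
Reached: G-35, X-68, G-73, Q-59, and F-29 — 5 of the 6.

5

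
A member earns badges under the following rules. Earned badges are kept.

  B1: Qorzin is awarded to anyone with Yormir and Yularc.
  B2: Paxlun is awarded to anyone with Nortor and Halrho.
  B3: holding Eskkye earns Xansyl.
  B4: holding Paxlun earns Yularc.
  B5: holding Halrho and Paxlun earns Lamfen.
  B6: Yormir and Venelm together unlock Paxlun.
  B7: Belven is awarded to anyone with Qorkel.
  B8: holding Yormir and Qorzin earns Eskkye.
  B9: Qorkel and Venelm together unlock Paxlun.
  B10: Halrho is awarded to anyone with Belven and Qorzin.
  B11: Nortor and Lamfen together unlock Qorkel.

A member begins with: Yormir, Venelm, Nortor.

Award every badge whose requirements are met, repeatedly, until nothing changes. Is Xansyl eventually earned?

With Yormir and Venelm, Paxlun is earned (B6).
With Paxlun, Yularc is earned (B4).
With Yormir and Yularc, Qorzin is earned (B1).
With Yormir and Qorzin, Eskkye is earned (B8).
With Eskkye, Xansyl is earned (B3).

Yes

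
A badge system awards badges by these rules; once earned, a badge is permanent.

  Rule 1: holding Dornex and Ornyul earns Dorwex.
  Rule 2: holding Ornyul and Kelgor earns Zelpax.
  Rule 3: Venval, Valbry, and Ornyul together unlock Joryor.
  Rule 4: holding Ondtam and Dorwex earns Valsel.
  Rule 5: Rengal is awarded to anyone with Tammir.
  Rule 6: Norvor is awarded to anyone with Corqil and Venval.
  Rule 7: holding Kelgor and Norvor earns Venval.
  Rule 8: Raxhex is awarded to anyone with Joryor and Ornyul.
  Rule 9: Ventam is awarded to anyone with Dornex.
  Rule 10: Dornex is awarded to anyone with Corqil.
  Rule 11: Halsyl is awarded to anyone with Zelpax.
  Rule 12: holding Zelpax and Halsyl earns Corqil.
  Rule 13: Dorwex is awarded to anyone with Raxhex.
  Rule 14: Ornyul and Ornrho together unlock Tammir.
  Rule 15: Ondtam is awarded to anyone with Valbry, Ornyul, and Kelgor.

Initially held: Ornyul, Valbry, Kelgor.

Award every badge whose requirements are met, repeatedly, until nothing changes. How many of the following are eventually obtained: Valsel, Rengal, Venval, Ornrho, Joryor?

1

With Ornyul and Kelgor, Zelpax is earned (Rule 2).
With Valbry, Ornyul, and Kelgor, Ondtam is earned (Rule 15).
With Zelpax, Halsyl is earned (Rule 11).
With Zelpax and Halsyl, Corqil is earned (Rule 12).
With Corqil, Dornex is earned (Rule 10).
With Dornex and Ornyul, Dorwex is earned (Rule 1).
With Ondtam and Dorwex, Valsel is earned (Rule 4).
Valsel: reached.
Rengal would need Tammir (Rule 5), but Tammir is never earned.
Venval would need Kelgor and Norvor (Rule 7), but Norvor is never earned.
No rule produces Ornrho, and it is not given.
Joryor would need Venval, Valbry, and Ornyul (Rule 3), but Venval is never earned.
Reached: Valsel — 1 of the 5.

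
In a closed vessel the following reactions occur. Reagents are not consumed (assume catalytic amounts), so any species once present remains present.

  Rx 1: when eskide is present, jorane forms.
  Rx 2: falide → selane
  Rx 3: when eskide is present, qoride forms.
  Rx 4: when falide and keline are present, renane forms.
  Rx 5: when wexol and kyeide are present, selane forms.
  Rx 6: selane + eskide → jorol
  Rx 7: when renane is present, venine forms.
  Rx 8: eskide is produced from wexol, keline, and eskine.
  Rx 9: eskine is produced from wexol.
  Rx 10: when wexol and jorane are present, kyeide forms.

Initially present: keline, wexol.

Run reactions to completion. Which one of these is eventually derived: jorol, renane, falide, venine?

wexol present → eskine forms (Rx 9).
wexol, keline, and eskine present → eskide forms (Rx 8).
eskide present → jorane forms (Rx 1).
wexol and jorane present → kyeide forms (Rx 10).
wexol and kyeide present → selane forms (Rx 5).
selane and eskide present → jorol forms (Rx 6).
No rule produces falide, and it is not given. venine would need renane (Rx 7), but renane never forms. renane would need falide and keline (Rx 4), but falide never forms.

jorol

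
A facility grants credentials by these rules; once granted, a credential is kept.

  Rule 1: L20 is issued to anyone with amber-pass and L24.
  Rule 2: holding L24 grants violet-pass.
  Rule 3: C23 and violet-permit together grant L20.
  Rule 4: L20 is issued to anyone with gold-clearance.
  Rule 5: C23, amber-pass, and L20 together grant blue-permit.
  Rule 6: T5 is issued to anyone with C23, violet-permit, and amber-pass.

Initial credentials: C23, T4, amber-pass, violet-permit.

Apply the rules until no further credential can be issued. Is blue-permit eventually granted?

Yes

Holding C23 and violet-permit grants L20 (Rule 3).
Holding C23, amber-pass, and L20 grants blue-permit (Rule 5).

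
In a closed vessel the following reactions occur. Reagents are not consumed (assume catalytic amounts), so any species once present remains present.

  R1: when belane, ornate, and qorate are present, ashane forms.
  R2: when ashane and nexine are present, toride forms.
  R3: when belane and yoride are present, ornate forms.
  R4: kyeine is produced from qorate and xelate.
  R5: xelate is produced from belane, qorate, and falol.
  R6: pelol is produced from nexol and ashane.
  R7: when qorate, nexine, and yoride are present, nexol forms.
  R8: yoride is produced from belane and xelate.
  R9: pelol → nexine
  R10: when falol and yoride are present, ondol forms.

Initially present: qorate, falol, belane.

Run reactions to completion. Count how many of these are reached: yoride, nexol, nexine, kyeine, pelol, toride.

belane, qorate, and falol present → xelate forms (R5).
qorate and xelate present → kyeine forms (R4).
belane and xelate present → yoride forms (R8).
yoride: reached.
nexol would need qorate, nexine, and yoride (R7), but nexine never forms.
nexine would need pelol (R9), but pelol never forms.
kyeine: reached.
pelol would need nexol and ashane (R6), but nexol never forms.
toride would need ashane and nexine (R2), but nexine never forms.
Reached: yoride and kyeine — 2 of the 6.

2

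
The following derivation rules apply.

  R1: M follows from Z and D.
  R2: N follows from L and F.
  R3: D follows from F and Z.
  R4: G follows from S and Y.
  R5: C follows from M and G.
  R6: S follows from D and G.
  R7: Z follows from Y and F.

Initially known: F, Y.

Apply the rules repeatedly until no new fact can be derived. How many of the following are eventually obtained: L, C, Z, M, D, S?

From Y and F, R7 gives Z.
F and Z hold, so D follows (R3).
From Z and D, R1 gives M.
No rule produces L, and it is not given.
C would need M and G (R5), but G is never established.
Z: reached.
M: reached.
D: reached.
S would need D and G (R6), but G is never established.
Reached: Z, M, and D — 3 of the 6.

3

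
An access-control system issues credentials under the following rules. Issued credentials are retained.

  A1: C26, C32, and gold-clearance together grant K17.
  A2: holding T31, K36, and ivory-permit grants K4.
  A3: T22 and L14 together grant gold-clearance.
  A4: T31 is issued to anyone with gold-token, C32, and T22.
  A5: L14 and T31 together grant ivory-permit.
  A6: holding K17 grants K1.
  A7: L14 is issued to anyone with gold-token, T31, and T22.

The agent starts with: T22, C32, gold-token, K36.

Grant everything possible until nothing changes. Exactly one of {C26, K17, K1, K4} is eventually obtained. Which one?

Holding gold-token, C32, and T22 grants T31 (A4).
Holding gold-token, T31, and T22 grants L14 (A7).
Holding L14 and T31 grants ivory-permit (A5).
Holding T31, K36, and ivory-permit grants K4 (A2).
No rule produces C26, and it is not given. K17 would need C26, C32, and gold-clearance (A1), but C26 is never granted. K1 would need K17 (A6), but K17 is never granted.

K4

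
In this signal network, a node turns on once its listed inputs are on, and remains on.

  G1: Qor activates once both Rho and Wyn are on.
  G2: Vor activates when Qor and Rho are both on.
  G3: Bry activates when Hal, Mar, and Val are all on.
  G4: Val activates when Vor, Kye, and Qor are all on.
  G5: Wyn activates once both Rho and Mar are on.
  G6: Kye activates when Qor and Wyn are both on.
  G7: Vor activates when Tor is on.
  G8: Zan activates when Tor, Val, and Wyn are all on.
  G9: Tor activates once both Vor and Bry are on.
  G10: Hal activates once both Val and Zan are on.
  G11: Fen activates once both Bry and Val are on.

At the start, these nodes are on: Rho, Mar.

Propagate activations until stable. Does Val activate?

G5: Rho and Mar on → Wyn on.
Rho and Wyn are on, so Qor activates (G1).
G6: Qor and Wyn on → Kye on.
G2: Qor and Rho on → Vor on.
Vor, Kye, and Qor are on, so Val activates (G4).

Yes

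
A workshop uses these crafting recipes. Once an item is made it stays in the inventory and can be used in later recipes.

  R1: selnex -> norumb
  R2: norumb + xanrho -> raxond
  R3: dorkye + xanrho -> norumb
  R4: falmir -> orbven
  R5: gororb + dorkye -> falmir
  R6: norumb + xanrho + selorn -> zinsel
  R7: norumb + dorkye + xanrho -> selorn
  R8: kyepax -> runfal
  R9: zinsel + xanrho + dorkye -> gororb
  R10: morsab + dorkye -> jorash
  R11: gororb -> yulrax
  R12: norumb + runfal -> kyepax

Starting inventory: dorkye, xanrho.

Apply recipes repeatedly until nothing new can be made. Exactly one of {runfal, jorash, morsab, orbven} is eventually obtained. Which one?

orbven

dorkye + xanrho -> norumb (R3).
norumb + dorkye + xanrho -> selorn (R7).
norumb + xanrho + selorn -> zinsel (R6).
zinsel + xanrho + dorkye -> gororb (R9).
gororb + dorkye -> falmir (R5).
Using R4, falmir makes orbven.
jorash would need morsab and dorkye (R10), but morsab is never obtained. runfal would need kyepax (R8), but kyepax is never obtained. No rule produces morsab, and it is not given.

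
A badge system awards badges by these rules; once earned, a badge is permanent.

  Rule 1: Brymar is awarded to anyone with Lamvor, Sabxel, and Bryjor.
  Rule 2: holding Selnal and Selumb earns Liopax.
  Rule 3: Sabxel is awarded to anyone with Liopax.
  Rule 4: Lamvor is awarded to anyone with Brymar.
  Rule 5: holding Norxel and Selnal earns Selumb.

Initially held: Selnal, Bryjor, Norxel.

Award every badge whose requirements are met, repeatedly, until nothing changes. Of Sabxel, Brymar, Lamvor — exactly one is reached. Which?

With Norxel and Selnal, Selumb is earned (Rule 5).
With Selnal and Selumb, Liopax is earned (Rule 2).
With Liopax, Sabxel is earned (Rule 3).
Lamvor would need Brymar (Rule 4), but Brymar is never earned. Brymar would need Lamvor, Sabxel, and Bryjor (Rule 1), but Lamvor is never earned.

Sabxel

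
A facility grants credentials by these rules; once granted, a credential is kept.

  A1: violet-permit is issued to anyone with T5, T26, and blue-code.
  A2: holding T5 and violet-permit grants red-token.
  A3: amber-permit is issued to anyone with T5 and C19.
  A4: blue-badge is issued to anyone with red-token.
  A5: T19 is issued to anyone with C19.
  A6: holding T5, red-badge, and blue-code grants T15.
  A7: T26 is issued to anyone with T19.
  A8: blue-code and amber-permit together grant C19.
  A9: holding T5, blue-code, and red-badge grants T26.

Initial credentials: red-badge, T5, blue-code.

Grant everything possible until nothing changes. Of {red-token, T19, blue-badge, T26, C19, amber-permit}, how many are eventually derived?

3

Holding T5, blue-code, and red-badge grants T26 (A9).
Holding T5, T26, and blue-code grants violet-permit (A1).
Holding T5 and violet-permit grants red-token (A2).
Holding red-token grants blue-badge (A4).
red-token: reached.
T19 would need C19 (A5), but C19 is never granted.
blue-badge: reached.
T26: reached.
C19 would need blue-code and amber-permit (A8), but amber-permit is never granted.
amber-permit would need T5 and C19 (A3), but C19 is never granted.
Reached: red-token, blue-badge, and T26 — 3 of the 6.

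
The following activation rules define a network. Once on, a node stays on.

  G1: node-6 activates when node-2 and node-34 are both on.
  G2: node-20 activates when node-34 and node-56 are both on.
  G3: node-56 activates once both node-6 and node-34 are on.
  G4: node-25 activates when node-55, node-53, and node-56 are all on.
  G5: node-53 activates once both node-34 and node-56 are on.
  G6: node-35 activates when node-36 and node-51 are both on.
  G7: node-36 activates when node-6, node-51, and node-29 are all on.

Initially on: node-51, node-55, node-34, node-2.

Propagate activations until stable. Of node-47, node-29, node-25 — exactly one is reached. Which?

G1: node-2 and node-34 on → node-6 on.
node-6 and node-34 are on, so node-56 activates (G3).
node-34 and node-56 are on, so node-53 activates (G5).
node-55, node-53, and node-56 are on, so node-25 activates (G4).
No rule produces node-29, and it is not given. No rule produces node-47, and it is not given.

node-25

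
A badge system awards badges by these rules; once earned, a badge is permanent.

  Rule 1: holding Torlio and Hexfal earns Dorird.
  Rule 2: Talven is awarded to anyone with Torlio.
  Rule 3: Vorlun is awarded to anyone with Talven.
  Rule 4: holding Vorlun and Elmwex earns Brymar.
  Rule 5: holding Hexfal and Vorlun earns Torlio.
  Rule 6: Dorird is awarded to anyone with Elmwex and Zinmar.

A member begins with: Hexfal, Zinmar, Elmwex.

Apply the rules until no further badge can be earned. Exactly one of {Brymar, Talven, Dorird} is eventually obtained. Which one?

With Elmwex and Zinmar, Dorird is earned (Rule 6).
Brymar would need Vorlun and Elmwex (Rule 4), but Vorlun is never earned. Talven would need Torlio (Rule 2), but Torlio is never earned.

Dorird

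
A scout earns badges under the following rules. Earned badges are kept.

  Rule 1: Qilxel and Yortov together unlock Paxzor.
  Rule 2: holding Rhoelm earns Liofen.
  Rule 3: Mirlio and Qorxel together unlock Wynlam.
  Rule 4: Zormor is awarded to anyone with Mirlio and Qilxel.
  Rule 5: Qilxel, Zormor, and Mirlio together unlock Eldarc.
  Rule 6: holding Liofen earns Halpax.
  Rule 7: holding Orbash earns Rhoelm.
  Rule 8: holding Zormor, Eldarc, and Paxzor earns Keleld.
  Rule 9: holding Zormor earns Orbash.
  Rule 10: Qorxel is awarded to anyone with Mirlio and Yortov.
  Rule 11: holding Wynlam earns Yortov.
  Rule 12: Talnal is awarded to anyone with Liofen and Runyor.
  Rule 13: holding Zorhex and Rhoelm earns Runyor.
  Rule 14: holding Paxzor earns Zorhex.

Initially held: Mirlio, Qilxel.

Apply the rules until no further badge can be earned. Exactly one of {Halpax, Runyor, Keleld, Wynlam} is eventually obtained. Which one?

Halpax

With Mirlio and Qilxel, Zormor is earned (Rule 4).
With Zormor, Orbash is earned (Rule 9).
With Orbash, Rhoelm is earned (Rule 7).
With Rhoelm, Liofen is earned (Rule 2).
With Liofen, Halpax is earned (Rule 6).
Runyor would need Zorhex and Rhoelm (Rule 13), but Zorhex is never earned. Keleld would need Zormor, Eldarc, and Paxzor (Rule 8), but Paxzor is never earned. Wynlam would need Mirlio and Qorxel (Rule 3), but Qorxel is never earned.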